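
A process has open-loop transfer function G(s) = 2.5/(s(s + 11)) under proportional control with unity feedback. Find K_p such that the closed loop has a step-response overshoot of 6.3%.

From %OS = 100·exp(−πζ/√(1−ζ²)) = 6.3%, ζ = −ln(0.063)/√(π²+ln²(0.063)) = 0.6606.
Characteristic equation s² + 11s + 2.5K_p = 0 gives ζ = 11/(2√(2.5K_p)).
Setting ζ = 0.6606: √(2.5K_p) = 11/(2·0.6606) = 8.325, so K_p = 69.31/2.5 = 27.7.

K_p = 27.7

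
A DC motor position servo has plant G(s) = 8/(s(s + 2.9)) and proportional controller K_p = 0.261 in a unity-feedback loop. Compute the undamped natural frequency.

ω_n = 1.44 rad/s

The closed-loop denominator is s(s+2.9) + 0.261·8 = s² + 2.9s + 2.088.
So ω_n² = 2.088 ⇒ ω_n = 1.445 rad/s, and ζ = 2.9/(2ω_n) = 1.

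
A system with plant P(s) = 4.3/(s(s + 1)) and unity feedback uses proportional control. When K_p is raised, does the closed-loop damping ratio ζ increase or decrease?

ζ = 1/(2√(4.3K_p)); increasing K_p raises the denominator, so ζ falls.

decrease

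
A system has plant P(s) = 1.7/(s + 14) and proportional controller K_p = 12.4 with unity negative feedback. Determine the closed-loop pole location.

Closed-loop transfer function: T(s) = K_p·P(s)/(1 + K_p·P(s)) = 21.08/(s + 14 + 21.08) = 21.08/(s + 35.08).
The closed-loop pole is at s = −35.08.

s = -35.08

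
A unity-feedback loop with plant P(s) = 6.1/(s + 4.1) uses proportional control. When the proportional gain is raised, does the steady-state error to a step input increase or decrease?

e_ss = 1/(1 + K_p·P(0)); a larger K_p raises the denominator, so e_ss decreases.

decrease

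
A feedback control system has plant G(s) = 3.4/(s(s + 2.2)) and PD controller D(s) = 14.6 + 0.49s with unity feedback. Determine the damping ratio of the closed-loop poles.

ζ = 0.274

Forward path: (14.6 + 0.49s)·3.4/(s(s+2.2)). The closed-loop characteristic equation is s² + (2.2 + 3.4·0.49)s + 3.4·14.6 = 0.
That is s² + 3.866s + 49.64 = 0, so ω_n = 7.046 rad/s and ζ = 3.866/(2·7.046) = 0.2744.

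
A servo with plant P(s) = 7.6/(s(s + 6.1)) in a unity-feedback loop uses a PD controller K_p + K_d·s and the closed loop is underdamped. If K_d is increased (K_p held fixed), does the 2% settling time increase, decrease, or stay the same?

Characteristic equation s² + (6.1 + 7.6K_d)s + 7.6K_p = 0: raising K_d increases ζω_n = (6.1+7.6K_d)/2 while the loop stays underdamped, so T_s ≈ 4/(ζω_n) decreases.

decrease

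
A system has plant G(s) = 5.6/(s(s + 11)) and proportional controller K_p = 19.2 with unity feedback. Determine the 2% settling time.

T_s ≈ 0.727 s

From 1 + K_pG(s) = 0: s² + 11s + 107.5 = 0 ⇒ ω_n = 10.37, ζ = 0.5304.
2% settling time T_s ≈ 4/(ζω_n) = 4/5.5 = 0.727 s.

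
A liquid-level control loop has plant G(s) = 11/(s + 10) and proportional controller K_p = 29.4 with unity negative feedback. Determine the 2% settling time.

Closed-loop transfer function: T(s) = K_p·G(s)/(1 + K_p·G(s)) = 323.4/(s + 10 + 323.4) = 323.4/(s + 333.4).
Time constant τ = 1/333.4 = 0.002999 s, so the 2% settling time is about 4τ = 0.012 s.

T_s ≈ 0.012 s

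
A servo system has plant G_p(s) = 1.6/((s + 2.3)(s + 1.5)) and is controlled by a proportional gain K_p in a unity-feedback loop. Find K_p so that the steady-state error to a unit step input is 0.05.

K_p = 41

Steady-state error for a unit step on this type-0 loop is 1/(1 + K_p·G_p(0)).
G_p(0) = 0.4638. Require 1/(1 + K_p·0.4638) = 0.05, so 1 + 0.4638·K_p = 20.
K_p = (20 − 1)/0.4638 = 41.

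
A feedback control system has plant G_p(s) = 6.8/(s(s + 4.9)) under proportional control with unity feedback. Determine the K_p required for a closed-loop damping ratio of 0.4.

K_p = 5.52

Closed-loop characteristic equation: s² + 4.9s + K_p·6.8 = 0.
So ω_n = √(6.8K_p) and 2ζω_n = 4.9, giving ζ = 4.9/(2√(6.8K_p)).
Setting ζ = 0.4: √(6.8K_p) = 4.9/(2·0.4) = 6.125, so K_p = 37.52/6.8 = 5.52.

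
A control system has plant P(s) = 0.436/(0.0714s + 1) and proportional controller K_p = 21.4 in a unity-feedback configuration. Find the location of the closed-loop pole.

s = -144.7

Closed loop: T(s) = K_p·P/(1+K_p·P) = 9.33/(0.0714s + 1 + 9.33), with pole at s = −(1 + 9.33)/0.0714 = −144.7.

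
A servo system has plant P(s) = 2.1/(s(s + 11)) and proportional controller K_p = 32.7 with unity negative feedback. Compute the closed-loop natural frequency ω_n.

ω_n = 8.29 rad/s

With unity feedback the closed-loop characteristic equation is s² + 11s + 32.7·2.1 = s² + 11s + 68.67 = 0.
Matching s² + 2ζω_n s + ω_n²: ω_n = √68.67 = 8.287 rad/s and 2ζω_n = 11, so ζ = 11/(2·8.287) = 0.664.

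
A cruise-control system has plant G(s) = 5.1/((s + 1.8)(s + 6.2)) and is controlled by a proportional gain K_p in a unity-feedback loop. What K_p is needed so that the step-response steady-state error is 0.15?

The loop is type 0, so e_ss(step) = 1/(1 + K_pos) with K_pos = K_p·G(0).
G(0) = 0.457. Require 1/(1 + K_p·0.457) = 0.15, so 1 + 0.457·K_p = 6.667.
K_p = (6.667 − 1)/0.457 = 12.4.

K_p = 12.4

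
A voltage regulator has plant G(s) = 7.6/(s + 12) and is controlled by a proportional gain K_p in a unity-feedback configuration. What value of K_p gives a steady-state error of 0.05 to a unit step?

For a type-0 loop with proportional control, e_ss = 1/(1 + K_p·G(0)).
G(0) = 0.6333. Require 1/(1 + K_p·0.6333) = 0.05, so 1 + 0.6333·K_p = 20.
K_p = (20 − 1)/0.6333 = 30.

K_p = 30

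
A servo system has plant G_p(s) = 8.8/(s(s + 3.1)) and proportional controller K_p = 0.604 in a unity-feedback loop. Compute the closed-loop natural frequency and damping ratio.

ω_n = 2.31 rad/s, ζ = 0.672

1 + K_p·G_p(s) = 0 gives s² + 3.1s + 5.315 = 0.
Matching s² + 2ζω_n s + ω_n²: ω_n = √5.315 = 2.305 rad/s and 2ζω_n = 3.1, so ζ = 3.1/(2·2.305) = 0.672.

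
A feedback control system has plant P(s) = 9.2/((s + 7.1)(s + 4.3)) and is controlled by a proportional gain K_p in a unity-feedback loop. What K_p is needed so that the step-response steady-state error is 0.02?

K_p = 163

The loop is type 0, so e_ss(step) = 1/(1 + K_pos) with K_pos = K_p·P(0).
P(0) = 0.3013. Require 1/(1 + K_p·0.3013) = 0.02, so 1 + 0.3013·K_p = 50.
K_p = (50 − 1)/0.3013 = 163.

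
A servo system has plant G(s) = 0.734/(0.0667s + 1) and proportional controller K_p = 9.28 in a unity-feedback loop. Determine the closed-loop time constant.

Closed loop: T(s) = K_p·G/(1+K_p·G) = 6.812/(0.0667s + 1 + 6.812), with pole at s = −(1 + 6.812)/0.0667 = −117.1.
Closed-loop time constant τ = 1/117.1 = 0.00854 s.

τ = 0.00854 s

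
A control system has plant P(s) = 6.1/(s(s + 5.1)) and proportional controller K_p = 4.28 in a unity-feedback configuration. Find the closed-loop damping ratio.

With unity feedback the closed-loop characteristic equation is s² + 5.1s + 4.28·6.1 = s² + 5.1s + 26.11 = 0.
So ω_n² = 26.11 ⇒ ω_n = 5.11 rad/s, and ζ = 5.1/(2ω_n) = 0.499.

ζ = 0.499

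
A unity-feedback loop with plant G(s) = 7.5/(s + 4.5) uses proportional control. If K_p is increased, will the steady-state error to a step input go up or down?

decrease

The position error constant K_pos = K_p·G(0) grows with K_p, and e_ss = 1/(1+K_pos) falls.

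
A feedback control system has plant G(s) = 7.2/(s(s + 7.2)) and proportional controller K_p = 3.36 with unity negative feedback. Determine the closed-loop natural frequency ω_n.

With unity feedback the closed-loop characteristic equation is s² + 7.2s + 3.36·7.2 = s² + 7.2s + 24.19 = 0.
Matching s² + 2ζω_n s + ω_n²: ω_n = √24.19 = 4.919 rad/s and 2ζω_n = 7.2, so ζ = 7.2/(2·4.919) = 0.732.

ω_n = 4.92 rad/s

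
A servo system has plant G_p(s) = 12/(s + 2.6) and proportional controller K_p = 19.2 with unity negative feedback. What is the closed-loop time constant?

Closed-loop transfer function: T(s) = K_p·G_p(s)/(1 + K_p·G_p(s)) = 230.4/(s + 2.6 + 230.4) = 230.4/(s + 233).
Time constant τ = 1/233 = 0.00429 s.

τ = 0.00429 s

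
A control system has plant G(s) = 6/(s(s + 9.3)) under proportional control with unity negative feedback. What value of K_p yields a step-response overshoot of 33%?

K_p = 32.5

From %OS = 100·exp(−πζ/√(1−ζ²)) = 33%, ζ = −ln(0.33)/√(π²+ln²(0.33)) = 0.3328.
Characteristic equation s² + 9.3s + 6K_p = 0 gives ζ = 9.3/(2√(6K_p)).
Setting ζ = 0.3328: √(6K_p) = 9.3/(2·0.3328) = 13.97, so K_p = 195.2/6 = 32.5.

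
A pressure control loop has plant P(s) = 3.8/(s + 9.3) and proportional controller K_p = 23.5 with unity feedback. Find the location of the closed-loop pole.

Closed-loop transfer function: T(s) = K_p·P(s)/(1 + K_p·P(s)) = 89.3/(s + 9.3 + 89.3) = 89.3/(s + 98.6).
The closed-loop pole is at s = −98.6.

s = -98.6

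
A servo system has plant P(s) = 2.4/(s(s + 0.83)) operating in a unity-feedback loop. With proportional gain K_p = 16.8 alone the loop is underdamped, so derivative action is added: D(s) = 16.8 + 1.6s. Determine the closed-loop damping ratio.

Forward path: (16.8 + 1.6s)·2.4/(s(s+0.83)). The closed-loop characteristic equation is s² + (0.83 + 2.4·1.6)s + 2.4·16.8 = 0.
That is s² + 4.67s + 40.32 = 0, so ω_n = 6.35 rad/s and ζ = 4.67/(2·6.35) = 0.3677.

ζ = 0.368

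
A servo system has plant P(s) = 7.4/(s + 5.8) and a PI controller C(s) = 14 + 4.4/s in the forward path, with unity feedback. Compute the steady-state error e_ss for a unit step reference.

The open loop C(s)P(s) has a pole at the origin (type 1), so the static position error constant is infinite and e_ss = 1/(1+∞) = 0.

0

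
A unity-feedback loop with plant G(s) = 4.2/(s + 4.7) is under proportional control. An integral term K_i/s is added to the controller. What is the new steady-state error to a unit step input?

0

The integrator makes K_pos = lim_{s→0} C(s)G(s) infinite, so e_ss = 1/(1+K_pos) = 0.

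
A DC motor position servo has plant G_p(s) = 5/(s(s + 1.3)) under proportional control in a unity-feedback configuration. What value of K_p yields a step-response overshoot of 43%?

From %OS = 100·exp(−πζ/√(1−ζ²)) = 43%, ζ = −ln(0.43)/√(π²+ln²(0.43)) = 0.2594.
Characteristic equation s² + 1.3s + 5K_p = 0 gives ζ = 1.3/(2√(5K_p)).
Setting ζ = 0.2594: √(5K_p) = 1.3/(2·0.2594) = 2.505, so K_p = 6.277/5 = 1.26.

K_p = 1.26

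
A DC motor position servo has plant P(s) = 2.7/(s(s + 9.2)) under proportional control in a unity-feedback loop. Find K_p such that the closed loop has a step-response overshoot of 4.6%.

K_p = 16

From %OS = 100·exp(−πζ/√(1−ζ²)) = 4.6%, ζ = −ln(0.046)/√(π²+ln²(0.046)) = 0.7.
Characteristic equation s² + 9.2s + 2.7K_p = 0 gives ζ = 9.2/(2√(2.7K_p)).
Setting ζ = 0.7: √(2.7K_p) = 9.2/(2·0.7) = 6.572, so K_p = 43.19/2.7 = 16.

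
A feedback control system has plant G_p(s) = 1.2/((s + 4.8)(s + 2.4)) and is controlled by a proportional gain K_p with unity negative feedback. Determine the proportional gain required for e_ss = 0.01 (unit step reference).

For a type-0 loop with proportional control, e_ss = 1/(1 + K_p·G_p(0)).
G_p(0) = 0.1042. Require 1/(1 + K_p·0.1042) = 0.01, so 1 + 0.1042·K_p = 100.
K_p = (100 − 1)/0.1042 = 950.

K_p = 950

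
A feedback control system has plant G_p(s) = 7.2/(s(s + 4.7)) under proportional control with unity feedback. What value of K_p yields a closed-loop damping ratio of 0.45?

Closed-loop characteristic equation: s² + 4.7s + K_p·7.2 = 0.
So ω_n = √(7.2K_p) and 2ζω_n = 4.7, giving ζ = 4.7/(2√(7.2K_p)).
Setting ζ = 0.45: √(7.2K_p) = 4.7/(2·0.45) = 5.222, so K_p = 27.27/7.2 = 3.79.

K_p = 3.79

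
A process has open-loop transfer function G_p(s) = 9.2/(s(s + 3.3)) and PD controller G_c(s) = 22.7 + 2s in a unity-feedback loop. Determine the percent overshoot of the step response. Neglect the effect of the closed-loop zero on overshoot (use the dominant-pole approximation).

2.81%

Forward path: (22.7 + 2s)·9.2/(s(s+3.3)). The closed-loop characteristic equation is s² + (3.3 + 9.2·2)s + 9.2·22.7 = 0.
That is s² + 21.7s + 208.8 = 0, so ω_n = 14.45 rad/s and ζ = 21.7/(2·14.45) = 0.7508.
%OS = 100·exp(−πζ/√(1−ζ²)) = 2.81%.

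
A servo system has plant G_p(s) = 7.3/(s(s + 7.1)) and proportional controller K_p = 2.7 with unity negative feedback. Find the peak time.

From 1 + K_pG_p(s) = 0: s² + 7.1s + 19.71 = 0 ⇒ ω_n = 4.44, ζ = 0.7996.
Damped frequency ω_d = ω_n√(1−ζ²) = 2.666 rad/s, so peak time T_p = π/ω_d = 1.18 s.

T_p = 1.18 s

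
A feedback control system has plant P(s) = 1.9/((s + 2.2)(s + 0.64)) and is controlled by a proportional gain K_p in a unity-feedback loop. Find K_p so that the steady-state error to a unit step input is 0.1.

K_p = 6.67

Steady-state error for a unit step on this type-0 loop is 1/(1 + K_p·P(0)).
P(0) = 1.349. Require 1/(1 + K_p·1.349) = 0.1, so 1 + 1.349·K_p = 10.
K_p = (10 − 1)/1.349 = 6.67.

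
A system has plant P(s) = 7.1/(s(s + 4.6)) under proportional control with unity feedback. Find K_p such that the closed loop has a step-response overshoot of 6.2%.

From %OS = 100·exp(−πζ/√(1−ζ²)) = 6.2%, ζ = −ln(0.062)/√(π²+ln²(0.062)) = 0.6628.
Characteristic equation s² + 4.6s + 7.1K_p = 0 gives ζ = 4.6/(2√(7.1K_p)).
Setting ζ = 0.6628: √(7.1K_p) = 4.6/(2·0.6628) = 3.47, so K_p = 12.04/7.1 = 1.7.

K_p = 1.7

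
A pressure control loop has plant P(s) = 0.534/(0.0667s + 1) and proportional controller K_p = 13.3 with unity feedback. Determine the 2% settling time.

T_s ≈ 0.0329 s

Closed loop: T(s) = K_p·P/(1+K_p·P) = 7.102/(0.0667s + 1 + 7.102), with pole at s = −(1 + 7.102)/0.0667 = −121.5.
τ = 1/121.5 = 0.008232 s, so 2% settling time ≈ 4τ = 0.0329 s.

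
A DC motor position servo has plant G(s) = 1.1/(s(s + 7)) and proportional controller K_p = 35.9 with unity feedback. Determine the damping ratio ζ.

The closed-loop denominator is s(s+7) + 35.9·1.1 = s² + 7s + 39.49.
Matching s² + 2ζω_n s + ω_n²: ω_n = √39.49 = 6.284 rad/s and 2ζω_n = 7, so ζ = 7/(2·6.284) = 0.557.

ζ = 0.557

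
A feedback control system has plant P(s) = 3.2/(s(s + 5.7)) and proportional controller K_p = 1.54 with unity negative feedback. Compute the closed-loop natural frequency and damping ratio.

ω_n = 2.22 rad/s, ζ = 1.28

The closed-loop denominator is s(s+5.7) + 1.54·3.2 = s² + 5.7s + 4.928.
Matching s² + 2ζω_n s + ω_n²: ω_n = √4.928 = 2.22 rad/s and 2ζω_n = 5.7, so ζ = 5.7/(2·2.22) = 1.28.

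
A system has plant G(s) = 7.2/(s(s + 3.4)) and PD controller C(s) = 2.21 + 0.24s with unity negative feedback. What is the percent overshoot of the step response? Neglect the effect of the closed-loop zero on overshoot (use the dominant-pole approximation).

7.16%

Forward path: (2.21 + 0.24s)·7.2/(s(s+3.4)). The closed-loop characteristic equation is s² + (3.4 + 7.2·0.24)s + 7.2·2.21 = 0.
That is s² + 5.128s + 15.91 = 0, so ω_n = 3.989 rad/s and ζ = 5.128/(2·3.989) = 0.6428.
%OS = 100·exp(−πζ/√(1−ζ²)) = 7.16%.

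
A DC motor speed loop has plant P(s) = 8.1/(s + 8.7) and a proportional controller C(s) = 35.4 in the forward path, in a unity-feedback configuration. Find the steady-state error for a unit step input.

The loop is type 0. Static position error constant K_pos = C(0)·P(0) = 35.4·0.931 = 32.96.
Steady-state error to a unit step: e_ss = 1/(1+K_pos) = 1/33.96 = 0.0294.

0.0294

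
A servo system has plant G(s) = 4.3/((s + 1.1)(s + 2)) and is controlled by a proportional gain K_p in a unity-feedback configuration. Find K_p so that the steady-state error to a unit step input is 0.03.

K_p = 16.5

Steady-state error for a unit step on this type-0 loop is 1/(1 + K_p·G(0)).
G(0) = 1.955. Require 1/(1 + K_p·1.955) = 0.03, so 1 + 1.955·K_p = 33.33.
K_p = (33.33 − 1)/1.955 = 16.5.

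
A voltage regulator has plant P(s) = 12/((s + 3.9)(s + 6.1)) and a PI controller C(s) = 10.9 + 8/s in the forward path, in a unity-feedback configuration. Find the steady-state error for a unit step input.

0

The open loop C(s)P(s) has a pole at the origin (type 1), so the static position error constant is infinite and e_ss = 1/(1+∞) = 0.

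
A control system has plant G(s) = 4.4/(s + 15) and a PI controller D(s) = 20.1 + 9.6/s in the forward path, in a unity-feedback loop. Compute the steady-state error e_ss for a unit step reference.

0

The open loop D(s)G(s) has a pole at the origin (type 1), so the static position error constant is infinite and e_ss = 1/(1+∞) = 0.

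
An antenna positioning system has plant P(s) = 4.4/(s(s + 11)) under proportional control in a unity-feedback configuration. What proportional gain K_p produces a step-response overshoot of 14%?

K_p = 24.4

From %OS = 100·exp(−πζ/√(1−ζ²)) = 14%, ζ = −ln(0.14)/√(π²+ln²(0.14)) = 0.5305.
Characteristic equation s² + 11s + 4.4K_p = 0 gives ζ = 11/(2√(4.4K_p)).
Setting ζ = 0.5305: √(4.4K_p) = 11/(2·0.5305) = 10.37, so K_p = 107.5/4.4 = 24.4.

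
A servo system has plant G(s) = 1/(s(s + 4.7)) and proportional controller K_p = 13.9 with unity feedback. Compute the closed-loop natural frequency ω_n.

With unity feedback the closed-loop characteristic equation is s² + 4.7s + 13.9·1 = s² + 4.7s + 13.9 = 0.
So ω_n² = 13.9 ⇒ ω_n = 3.728 rad/s, and ζ = 4.7/(2ω_n) = 0.63.

ω_n = 3.73 rad/s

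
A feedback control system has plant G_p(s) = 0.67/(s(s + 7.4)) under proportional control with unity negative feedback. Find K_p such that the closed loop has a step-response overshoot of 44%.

From %OS = 100·exp(−πζ/√(1−ζ²)) = 44%, ζ = −ln(0.44)/√(π²+ln²(0.44)) = 0.2528.
Characteristic equation s² + 7.4s + 0.67K_p = 0 gives ζ = 7.4/(2√(0.67K_p)).
Setting ζ = 0.2528: √(0.67K_p) = 7.4/(2·0.2528) = 14.63, so K_p = 214.2/0.67 = 320.

K_p = 320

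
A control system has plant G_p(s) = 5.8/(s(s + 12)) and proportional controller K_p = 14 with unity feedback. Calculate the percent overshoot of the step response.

6.06%

The closed-loop denominator s² + 12s + 81.2 gives ω_n = √81.2 = 9.011 and ζ = 12/(2ω_n) = 0.6658.
%OS = 100·exp(−πζ/√(1−ζ²)) = 100·exp(−π·0.6658/√0.5567) = 6.06%.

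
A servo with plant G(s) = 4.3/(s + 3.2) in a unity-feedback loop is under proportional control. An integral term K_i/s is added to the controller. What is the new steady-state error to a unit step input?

The integrator makes K_pos = lim_{s→0} C(s)G(s) infinite, so e_ss = 1/(1+K_pos) = 0.

0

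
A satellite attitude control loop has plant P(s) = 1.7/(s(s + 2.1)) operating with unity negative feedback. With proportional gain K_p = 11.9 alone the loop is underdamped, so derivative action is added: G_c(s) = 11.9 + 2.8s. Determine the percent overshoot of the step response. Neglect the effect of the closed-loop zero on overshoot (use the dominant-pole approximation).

Forward path: (11.9 + 2.8s)·1.7/(s(s+2.1)). The closed-loop characteristic equation is s² + (2.1 + 1.7·2.8)s + 1.7·11.9 = 0.
That is s² + 6.86s + 20.23 = 0, so ω_n = 4.498 rad/s and ζ = 6.86/(2·4.498) = 0.7626.
%OS = 100·exp(−πζ/√(1−ζ²)) = 2.46%.

2.46%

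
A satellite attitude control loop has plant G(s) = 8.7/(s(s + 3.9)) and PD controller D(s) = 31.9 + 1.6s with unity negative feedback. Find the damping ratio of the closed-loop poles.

Forward path: (31.9 + 1.6s)·8.7/(s(s+3.9)). The closed-loop characteristic equation is s² + (3.9 + 8.7·1.6)s + 8.7·31.9 = 0.
That is s² + 17.82s + 277.5 = 0, so ω_n = 16.66 rad/s and ζ = 17.82/(2·16.66) = 0.5348.

ζ = 0.535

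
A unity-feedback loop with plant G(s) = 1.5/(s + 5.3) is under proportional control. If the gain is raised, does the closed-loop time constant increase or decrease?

decrease

Closed-loop pole is at s = −(5.3+K_p·1.5); larger K_p moves it further left, so τ = 1/(5.3+K_p·1.5) decreases.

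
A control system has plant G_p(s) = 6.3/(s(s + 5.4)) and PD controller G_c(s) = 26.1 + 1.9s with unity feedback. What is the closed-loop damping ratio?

Forward path: (26.1 + 1.9s)·6.3/(s(s+5.4)). The closed-loop characteristic equation is s² + (5.4 + 6.3·1.9)s + 6.3·26.1 = 0.
That is s² + 17.37s + 164.4 = 0, so ω_n = 12.82 rad/s and ζ = 17.37/(2·12.82) = 0.6773.

ζ = 0.677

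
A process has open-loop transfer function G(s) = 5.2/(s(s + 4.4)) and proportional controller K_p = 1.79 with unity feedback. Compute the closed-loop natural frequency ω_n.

1 + K_p·G(s) = 0 gives s² + 4.4s + 9.308 = 0.
So ω_n² = 9.308 ⇒ ω_n = 3.051 rad/s, and ζ = 4.4/(2ω_n) = 0.721.

ω_n = 3.05 rad/s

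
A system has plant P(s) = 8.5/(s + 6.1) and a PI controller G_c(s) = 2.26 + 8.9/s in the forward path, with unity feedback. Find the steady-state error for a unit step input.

The open loop G_c(s)P(s) has a pole at the origin (type 1), so the static position error constant is infinite and e_ss = 1/(1+∞) = 0.

0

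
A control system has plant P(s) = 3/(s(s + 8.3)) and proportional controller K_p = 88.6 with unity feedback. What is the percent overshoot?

The closed-loop denominator s² + 8.3s + 265.8 gives ω_n = √265.8 = 16.3 and ζ = 8.3/(2ω_n) = 0.2545.
%OS = 100·exp(−πζ/√(1−ζ²)) = 100·exp(−π·0.2545/√0.9352) = 43.7%.

43.7%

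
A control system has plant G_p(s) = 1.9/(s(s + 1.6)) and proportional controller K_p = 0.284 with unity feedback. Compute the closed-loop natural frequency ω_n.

ω_n = 0.735 rad/s

The closed-loop denominator is s(s+1.6) + 0.284·1.9 = s² + 1.6s + 0.5396.
So ω_n² = 0.5396 ⇒ ω_n = 0.7346 rad/s, and ζ = 1.6/(2ω_n) = 1.09.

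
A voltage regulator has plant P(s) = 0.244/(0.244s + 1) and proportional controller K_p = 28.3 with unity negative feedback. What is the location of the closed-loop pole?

Closed loop: T(s) = K_p·P/(1+K_p·P) = 6.905/(0.244s + 1 + 6.905), with pole at s = −(1 + 6.905)/0.244 = −32.4.

s = -32.4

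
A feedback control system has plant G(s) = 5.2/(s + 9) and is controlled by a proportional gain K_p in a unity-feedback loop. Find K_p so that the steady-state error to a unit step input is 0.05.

Steady-state error for a unit step on this type-0 loop is 1/(1 + K_p·G(0)).
G(0) = 0.5778. Require 1/(1 + K_p·0.5778) = 0.05, so 1 + 0.5778·K_p = 20.
K_p = (20 − 1)/0.5778 = 32.9.

K_p = 32.9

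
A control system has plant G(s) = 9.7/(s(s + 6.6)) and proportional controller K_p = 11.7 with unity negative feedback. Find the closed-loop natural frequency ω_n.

ω_n = 10.7 rad/s

1 + K_p·G(s) = 0 gives s² + 6.6s + 113.5 = 0.
Matching s² + 2ζω_n s + ω_n²: ω_n = √113.5 = 10.65 rad/s and 2ζω_n = 6.6, so ζ = 6.6/(2·10.65) = 0.31.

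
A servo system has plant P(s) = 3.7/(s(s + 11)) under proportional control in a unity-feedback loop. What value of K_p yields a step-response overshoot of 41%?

From %OS = 100·exp(−πζ/√(1−ζ²)) = 41%, ζ = −ln(0.41)/√(π²+ln²(0.41)) = 0.273.
Characteristic equation s² + 11s + 3.7K_p = 0 gives ζ = 11/(2√(3.7K_p)).
Setting ζ = 0.273: √(3.7K_p) = 11/(2·0.273) = 20.14, so K_p = 405.8/3.7 = 110.

K_p = 110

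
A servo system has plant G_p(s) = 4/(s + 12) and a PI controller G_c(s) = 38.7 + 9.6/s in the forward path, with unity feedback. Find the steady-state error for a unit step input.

The open loop G_c(s)G_p(s) has a pole at the origin (type 1), so the static position error constant is infinite and e_ss = 1/(1+∞) = 0.

0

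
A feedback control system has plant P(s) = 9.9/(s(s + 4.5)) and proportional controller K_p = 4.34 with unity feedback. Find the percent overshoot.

The closed-loop denominator s² + 4.5s + 42.97 gives ω_n = √42.97 = 6.555 and ζ = 4.5/(2ω_n) = 0.3433.
%OS = 100·exp(−πζ/√(1−ζ²)) = 100·exp(−π·0.3433/√0.8822) = 31.7%.

31.7%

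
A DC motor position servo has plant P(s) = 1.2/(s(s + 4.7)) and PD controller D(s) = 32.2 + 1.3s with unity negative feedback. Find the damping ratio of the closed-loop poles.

ζ = 0.504

Forward path: (32.2 + 1.3s)·1.2/(s(s+4.7)). The closed-loop characteristic equation is s² + (4.7 + 1.2·1.3)s + 1.2·32.2 = 0.
That is s² + 6.26s + 38.64 = 0, so ω_n = 6.216 rad/s and ζ = 6.26/(2·6.216) = 0.5035.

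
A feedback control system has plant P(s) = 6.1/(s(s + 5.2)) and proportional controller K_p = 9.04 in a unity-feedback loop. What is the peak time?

T_p = 0.452 s

From 1 + K_pP(s) = 0: s² + 5.2s + 55.14 = 0 ⇒ ω_n = 7.426, ζ = 0.3501.
Damped frequency ω_d = ω_n√(1−ζ²) = 6.956 rad/s, so peak time T_p = π/ω_d = 0.452 s.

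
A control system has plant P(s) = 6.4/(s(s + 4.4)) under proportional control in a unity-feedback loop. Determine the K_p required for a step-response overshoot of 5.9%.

K_p = 1.69

From %OS = 100·exp(−πζ/√(1−ζ²)) = 5.9%, ζ = −ln(0.059)/√(π²+ln²(0.059)) = 0.6693.
Characteristic equation s² + 4.4s + 6.4K_p = 0 gives ζ = 4.4/(2√(6.4K_p)).
Setting ζ = 0.6693: √(6.4K_p) = 4.4/(2·0.6693) = 3.287, so K_p = 10.8/6.4 = 1.69.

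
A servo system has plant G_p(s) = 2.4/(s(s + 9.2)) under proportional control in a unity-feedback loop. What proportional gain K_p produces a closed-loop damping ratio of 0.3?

K_p = 98

Closed-loop characteristic equation: s² + 9.2s + K_p·2.4 = 0.
So ω_n = √(2.4K_p) and 2ζω_n = 9.2, giving ζ = 9.2/(2√(2.4K_p)).
Setting ζ = 0.3: √(2.4K_p) = 9.2/(2·0.3) = 15.33, so K_p = 235.1/2.4 = 98.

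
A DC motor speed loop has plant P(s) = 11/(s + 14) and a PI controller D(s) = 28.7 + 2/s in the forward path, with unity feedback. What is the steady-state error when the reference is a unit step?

The open loop D(s)P(s) has a pole at the origin (type 1), so the static position error constant is infinite and e_ss = 1/(1+∞) = 0.

0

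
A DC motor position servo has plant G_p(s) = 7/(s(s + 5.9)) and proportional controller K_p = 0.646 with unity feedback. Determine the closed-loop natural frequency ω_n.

ω_n = 2.13 rad/s

With unity feedback the closed-loop characteristic equation is s² + 5.9s + 0.646·7 = s² + 5.9s + 4.522 = 0.
Matching s² + 2ζω_n s + ω_n²: ω_n = √4.522 = 2.126 rad/s and 2ζω_n = 5.9, so ζ = 5.9/(2·2.126) = 1.39.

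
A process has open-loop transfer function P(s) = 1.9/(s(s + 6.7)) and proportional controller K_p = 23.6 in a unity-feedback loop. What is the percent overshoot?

16.3%

The closed-loop denominator s² + 6.7s + 44.84 gives ω_n = √44.84 = 6.696 and ζ = 6.7/(2ω_n) = 0.5003.
%OS = 100·exp(−πζ/√(1−ζ²)) = 100·exp(−π·0.5003/√0.7497) = 16.3%.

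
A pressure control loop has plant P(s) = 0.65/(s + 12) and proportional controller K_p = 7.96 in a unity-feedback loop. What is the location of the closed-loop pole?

Closed-loop transfer function: T(s) = K_p·P(s)/(1 + K_p·P(s)) = 5.174/(s + 12 + 5.174) = 5.174/(s + 17.17).
The closed-loop pole is at s = −17.17.

s = -17.17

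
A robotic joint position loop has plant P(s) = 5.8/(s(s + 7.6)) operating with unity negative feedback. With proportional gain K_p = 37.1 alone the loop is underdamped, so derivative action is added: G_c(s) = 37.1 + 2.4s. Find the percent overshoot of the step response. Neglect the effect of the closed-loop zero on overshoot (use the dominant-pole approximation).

Forward path: (37.1 + 2.4s)·5.8/(s(s+7.6)). The closed-loop characteristic equation is s² + (7.6 + 5.8·2.4)s + 5.8·37.1 = 0.
That is s² + 21.52s + 215.2 = 0, so ω_n = 14.67 rad/s and ζ = 21.52/(2·14.67) = 0.7335.
%OS = 100·exp(−πζ/√(1−ζ²)) = 3.37%.

3.37%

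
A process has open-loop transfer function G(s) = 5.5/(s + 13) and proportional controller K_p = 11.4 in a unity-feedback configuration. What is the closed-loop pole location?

Closed-loop transfer function: T(s) = K_p·G(s)/(1 + K_p·G(s)) = 62.7/(s + 13 + 62.7) = 62.7/(s + 75.7).
The closed-loop pole is at s = −75.7.

s = -75.7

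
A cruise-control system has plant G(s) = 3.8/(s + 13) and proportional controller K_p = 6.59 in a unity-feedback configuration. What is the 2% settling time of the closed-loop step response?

Closed-loop transfer function: T(s) = K_p·G(s)/(1 + K_p·G(s)) = 25.04/(s + 13 + 25.04) = 25.04/(s + 38.04).
Time constant τ = 1/38.04 = 0.02629 s, so the 2% settling time is about 4τ = 0.105 s.

T_s ≈ 0.105 s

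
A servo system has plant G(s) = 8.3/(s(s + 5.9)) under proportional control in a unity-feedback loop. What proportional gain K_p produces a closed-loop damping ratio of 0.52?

K_p = 3.88

Closed-loop characteristic equation: s² + 5.9s + K_p·8.3 = 0.
So ω_n = √(8.3K_p) and 2ζω_n = 5.9, giving ζ = 5.9/(2√(8.3K_p)).
Setting ζ = 0.52: √(8.3K_p) = 5.9/(2·0.52) = 5.673, so K_p = 32.18/8.3 = 3.88.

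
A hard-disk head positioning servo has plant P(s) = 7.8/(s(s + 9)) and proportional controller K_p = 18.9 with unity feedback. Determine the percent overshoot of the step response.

28.5%

Closed-loop characteristic equation: s² + 9s + 147.4 = 0, so ω_n = 12.14 rad/s and ζ = 9/(2·12.14) = 0.3706.
%OS = 100·exp(−πζ/√(1−ζ²)) = 100·exp(−π·0.3706/√0.8626) = 28.5%.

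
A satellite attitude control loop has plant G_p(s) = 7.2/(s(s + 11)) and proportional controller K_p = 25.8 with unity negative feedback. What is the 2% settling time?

T_s ≈ 0.727 s

Closed-loop characteristic equation: s² + 11s + 185.8 = 0, so ω_n = 13.63 rad/s and ζ = 11/(2·13.63) = 0.4035.
2% settling time T_s ≈ 4/(ζω_n) = 4/5.5 = 0.727 s.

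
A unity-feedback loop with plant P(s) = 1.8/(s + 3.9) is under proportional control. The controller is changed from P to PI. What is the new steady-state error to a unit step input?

Adding integral action puts a pole at s = 0 in the forward path, raising the system type to 1; a type-1 loop has zero steady-state error to a step.

0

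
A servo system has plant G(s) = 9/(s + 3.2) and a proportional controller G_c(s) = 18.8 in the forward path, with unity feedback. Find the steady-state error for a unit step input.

The loop is type 0. Static position error constant K_pos = G_c(0)·G(0) = 18.8·2.812 = 52.88.
Steady-state error to a unit step: e_ss = 1/(1+K_pos) = 1/53.88 = 0.0186.

0.0186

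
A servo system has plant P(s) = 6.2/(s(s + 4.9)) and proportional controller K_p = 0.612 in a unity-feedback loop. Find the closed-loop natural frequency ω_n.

ω_n = 1.95 rad/s

The closed-loop denominator is s(s+4.9) + 0.612·6.2 = s² + 4.9s + 3.794.
Matching s² + 2ζω_n s + ω_n²: ω_n = √3.794 = 1.948 rad/s and 2ζω_n = 4.9, so ζ = 4.9/(2·1.948) = 1.26.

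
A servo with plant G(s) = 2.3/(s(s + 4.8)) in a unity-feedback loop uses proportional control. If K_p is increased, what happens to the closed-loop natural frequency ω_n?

ω_n = √(2.3·K_p), which grows with K_p.

increase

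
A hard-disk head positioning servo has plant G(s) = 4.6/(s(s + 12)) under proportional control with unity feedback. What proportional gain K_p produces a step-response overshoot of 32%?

K_p = 67.3

From %OS = 100·exp(−πζ/√(1−ζ²)) = 32%, ζ = −ln(0.32)/√(π²+ln²(0.32)) = 0.341.
Characteristic equation s² + 12s + 4.6K_p = 0 gives ζ = 12/(2√(4.6K_p)).
Setting ζ = 0.341: √(4.6K_p) = 12/(2·0.341) = 17.6, so K_p = 309.7/4.6 = 67.3.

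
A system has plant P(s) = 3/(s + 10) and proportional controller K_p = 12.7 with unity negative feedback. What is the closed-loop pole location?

s = -48.1

Closed-loop transfer function: T(s) = K_p·P(s)/(1 + K_p·P(s)) = 38.1/(s + 10 + 38.1) = 38.1/(s + 48.1).
The closed-loop pole is at s = −48.1.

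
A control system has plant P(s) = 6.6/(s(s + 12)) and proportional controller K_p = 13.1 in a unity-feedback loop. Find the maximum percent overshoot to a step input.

From 1 + K_pP(s) = 0: s² + 12s + 86.46 = 0 ⇒ ω_n = 9.298, ζ = 0.6453.
%OS = 100·exp(−πζ/√(1−ζ²)) = 100·exp(−π·0.6453/√0.5836) = 7.04%.

7.04%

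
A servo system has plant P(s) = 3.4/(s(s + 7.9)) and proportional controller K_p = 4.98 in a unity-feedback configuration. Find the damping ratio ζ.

1 + K_p·P(s) = 0 gives s² + 7.9s + 16.93 = 0.
Matching s² + 2ζω_n s + ω_n²: ω_n = √16.93 = 4.115 rad/s and 2ζω_n = 7.9, so ζ = 7.9/(2·4.115) = 0.96.

ζ = 0.96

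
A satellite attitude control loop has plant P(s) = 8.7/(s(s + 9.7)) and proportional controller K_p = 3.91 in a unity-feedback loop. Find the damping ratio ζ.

ζ = 0.832

1 + K_p·P(s) = 0 gives s² + 9.7s + 34.02 = 0.
So ω_n² = 34.02 ⇒ ω_n = 5.832 rad/s, and ζ = 9.7/(2ω_n) = 0.832.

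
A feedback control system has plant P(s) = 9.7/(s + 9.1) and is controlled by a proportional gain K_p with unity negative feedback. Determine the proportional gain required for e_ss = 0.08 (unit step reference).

K_p = 10.8

The loop is type 0, so e_ss(step) = 1/(1 + K_pos) with K_pos = K_p·P(0).
P(0) = 1.066. Require 1/(1 + K_p·1.066) = 0.08, so 1 + 1.066·K_p = 12.5.
K_p = (12.5 − 1)/1.066 = 10.8.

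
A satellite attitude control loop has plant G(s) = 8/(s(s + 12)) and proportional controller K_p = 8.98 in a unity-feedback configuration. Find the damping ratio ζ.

With unity feedback the closed-loop characteristic equation is s² + 12s + 8.98·8 = s² + 12s + 71.84 = 0.
So ω_n² = 71.84 ⇒ ω_n = 8.476 rad/s, and ζ = 12/(2ω_n) = 0.708.

ζ = 0.708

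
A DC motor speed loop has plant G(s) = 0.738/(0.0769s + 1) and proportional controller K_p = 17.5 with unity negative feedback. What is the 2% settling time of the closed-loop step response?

Closed loop: T(s) = K_p·G/(1+K_p·G) = 12.91/(0.0769s + 1 + 12.91), with pole at s = −(1 + 12.91)/0.0769 = −180.9.
τ = 1/180.9 = 0.005526 s, so 2% settling time ≈ 4τ = 0.0221 s.

T_s ≈ 0.0221 s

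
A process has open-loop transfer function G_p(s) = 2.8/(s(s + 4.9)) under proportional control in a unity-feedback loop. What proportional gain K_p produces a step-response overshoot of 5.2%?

K_p = 4.56

From %OS = 100·exp(−πζ/√(1−ζ²)) = 5.2%, ζ = −ln(0.052)/√(π²+ln²(0.052)) = 0.6853.
Characteristic equation s² + 4.9s + 2.8K_p = 0 gives ζ = 4.9/(2√(2.8K_p)).
Setting ζ = 0.6853: √(2.8K_p) = 4.9/(2·0.6853) = 3.575, so K_p = 12.78/2.8 = 4.56.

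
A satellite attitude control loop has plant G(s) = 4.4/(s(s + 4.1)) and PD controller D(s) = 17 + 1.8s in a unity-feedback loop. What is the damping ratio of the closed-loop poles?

ζ = 0.695

Forward path: (17 + 1.8s)·4.4/(s(s+4.1)). The closed-loop characteristic equation is s² + (4.1 + 4.4·1.8)s + 4.4·17 = 0.
That is s² + 12.02s + 74.8 = 0, so ω_n = 8.649 rad/s and ζ = 12.02/(2·8.649) = 0.6949.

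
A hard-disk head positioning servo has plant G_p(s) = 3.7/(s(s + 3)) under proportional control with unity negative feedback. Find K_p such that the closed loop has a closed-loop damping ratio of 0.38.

Closed-loop characteristic equation: s² + 3s + K_p·3.7 = 0.
So ω_n = √(3.7K_p) and 2ζω_n = 3, giving ζ = 3/(2√(3.7K_p)).
Setting ζ = 0.38: √(3.7K_p) = 3/(2·0.38) = 3.947, so K_p = 15.58/3.7 = 4.21.

K_p = 4.21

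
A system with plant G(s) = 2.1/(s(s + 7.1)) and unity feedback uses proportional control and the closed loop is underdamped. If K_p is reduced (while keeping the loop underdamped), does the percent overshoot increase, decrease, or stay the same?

ζ = 7.1/(2√(2.1K_p)) rises as K_p falls; higher damping means less overshoot.

decrease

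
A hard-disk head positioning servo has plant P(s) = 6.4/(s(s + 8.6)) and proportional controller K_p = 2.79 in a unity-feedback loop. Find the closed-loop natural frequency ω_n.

1 + K_p·P(s) = 0 gives s² + 8.6s + 17.86 = 0.
So ω_n² = 17.86 ⇒ ω_n = 4.226 rad/s, and ζ = 8.6/(2ω_n) = 1.02.

ω_n = 4.23 rad/s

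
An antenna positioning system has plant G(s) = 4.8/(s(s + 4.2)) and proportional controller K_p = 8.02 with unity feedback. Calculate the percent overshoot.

32.3%

The closed-loop denominator s² + 4.2s + 38.5 gives ω_n = √38.5 = 6.205 and ζ = 4.2/(2ω_n) = 0.3385.
%OS = 100·exp(−πζ/√(1−ζ²)) = 100·exp(−π·0.3385/√0.8854) = 32.3%.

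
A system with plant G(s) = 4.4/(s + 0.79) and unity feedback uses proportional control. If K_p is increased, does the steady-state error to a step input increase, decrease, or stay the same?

The position error constant K_pos = K_p·G(0) grows with K_p, and e_ss = 1/(1+K_pos) falls.

decrease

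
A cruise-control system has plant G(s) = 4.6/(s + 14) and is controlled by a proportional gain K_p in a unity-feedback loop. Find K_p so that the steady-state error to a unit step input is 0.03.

K_p = 98.4

For a type-0 loop with proportional control, e_ss = 1/(1 + K_p·G(0)).
G(0) = 0.3286. Require 1/(1 + K_p·0.3286) = 0.03, so 1 + 0.3286·K_p = 33.33.
K_p = (33.33 − 1)/0.3286 = 98.4.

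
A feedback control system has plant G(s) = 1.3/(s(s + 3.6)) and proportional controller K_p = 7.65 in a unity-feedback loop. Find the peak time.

Closed-loop characteristic equation: s² + 3.6s + 9.945 = 0, so ω_n = 3.154 rad/s and ζ = 3.6/(2·3.154) = 0.5708.
Damped frequency ω_d = ω_n√(1−ζ²) = 2.589 rad/s, so peak time T_p = π/ω_d = 1.21 s.

T_p = 1.21 s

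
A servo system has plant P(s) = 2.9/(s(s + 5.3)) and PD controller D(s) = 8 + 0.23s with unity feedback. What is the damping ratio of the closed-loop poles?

ζ = 0.619

Forward path: (8 + 0.23s)·2.9/(s(s+5.3)). The closed-loop characteristic equation is s² + (5.3 + 2.9·0.23)s + 2.9·8 = 0.
That is s² + 5.967s + 23.2 = 0, so ω_n = 4.817 rad/s and ζ = 5.967/(2·4.817) = 0.6194.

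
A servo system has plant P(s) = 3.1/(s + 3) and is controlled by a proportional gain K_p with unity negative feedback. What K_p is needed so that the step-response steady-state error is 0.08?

K_p = 11.1

Steady-state error for a unit step on this type-0 loop is 1/(1 + K_p·P(0)).
P(0) = 1.033. Require 1/(1 + K_p·1.033) = 0.08, so 1 + 1.033·K_p = 12.5.
K_p = (12.5 − 1)/1.033 = 11.1.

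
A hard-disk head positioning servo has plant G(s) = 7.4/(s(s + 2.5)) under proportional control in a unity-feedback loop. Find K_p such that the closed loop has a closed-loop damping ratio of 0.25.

K_p = 3.38

Closed-loop characteristic equation: s² + 2.5s + K_p·7.4 = 0.
So ω_n = √(7.4K_p) and 2ζω_n = 2.5, giving ζ = 2.5/(2√(7.4K_p)).
Setting ζ = 0.25: √(7.4K_p) = 2.5/(2·0.25) = 5, so K_p = 25/7.4 = 3.38.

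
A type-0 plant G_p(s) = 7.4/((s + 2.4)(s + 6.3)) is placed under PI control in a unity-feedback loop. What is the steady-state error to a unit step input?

0

The PI controller's integrator makes the forward path type 1, so e_ss to a step is zero.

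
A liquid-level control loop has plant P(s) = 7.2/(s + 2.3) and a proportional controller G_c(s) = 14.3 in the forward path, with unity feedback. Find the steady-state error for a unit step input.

The loop is type 0. Static position error constant K_pos = G_c(0)·P(0) = 14.3·3.13 = 44.77.
Steady-state error to a unit step: e_ss = 1/(1+K_pos) = 1/45.77 = 0.0219.

0.0219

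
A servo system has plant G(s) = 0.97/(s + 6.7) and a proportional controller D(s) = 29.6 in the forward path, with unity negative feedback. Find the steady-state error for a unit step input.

The loop is type 0. Static position error constant K_pos = D(0)·G(0) = 29.6·0.1448 = 4.285.
Steady-state error to a unit step: e_ss = 1/(1+K_pos) = 1/5.285 = 0.189.

0.189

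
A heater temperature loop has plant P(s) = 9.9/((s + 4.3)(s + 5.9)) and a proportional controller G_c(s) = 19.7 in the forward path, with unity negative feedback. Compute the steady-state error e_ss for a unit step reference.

0.115

The loop is type 0. Static position error constant K_pos = G_c(0)·P(0) = 19.7·0.3902 = 7.687.
Steady-state error to a unit step: e_ss = 1/(1+K_pos) = 1/8.687 = 0.115.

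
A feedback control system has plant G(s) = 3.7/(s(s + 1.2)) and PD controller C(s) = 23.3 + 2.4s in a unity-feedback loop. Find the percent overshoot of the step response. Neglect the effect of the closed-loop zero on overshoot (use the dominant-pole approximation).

13.1%

Forward path: (23.3 + 2.4s)·3.7/(s(s+1.2)). The closed-loop characteristic equation is s² + (1.2 + 3.7·2.4)s + 3.7·23.3 = 0.
That is s² + 10.08s + 86.21 = 0, so ω_n = 9.285 rad/s and ζ = 10.08/(2·9.285) = 0.5428.
%OS = 100·exp(−πζ/√(1−ζ²)) = 13.1%.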